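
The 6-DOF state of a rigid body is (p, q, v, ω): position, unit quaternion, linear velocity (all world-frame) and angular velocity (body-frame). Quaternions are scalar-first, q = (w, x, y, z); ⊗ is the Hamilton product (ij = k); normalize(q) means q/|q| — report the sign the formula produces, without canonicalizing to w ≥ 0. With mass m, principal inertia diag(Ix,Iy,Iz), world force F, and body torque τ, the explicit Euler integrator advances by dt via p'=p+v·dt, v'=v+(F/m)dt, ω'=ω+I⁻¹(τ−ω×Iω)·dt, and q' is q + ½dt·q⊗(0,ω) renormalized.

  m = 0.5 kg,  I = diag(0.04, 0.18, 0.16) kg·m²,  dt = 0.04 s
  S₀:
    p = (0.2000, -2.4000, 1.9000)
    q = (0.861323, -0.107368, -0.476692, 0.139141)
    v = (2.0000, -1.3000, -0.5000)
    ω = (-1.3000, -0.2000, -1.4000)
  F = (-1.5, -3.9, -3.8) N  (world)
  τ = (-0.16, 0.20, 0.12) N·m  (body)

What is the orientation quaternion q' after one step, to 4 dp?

2q̇ = q⊗(0,ω) = (-0.0401194, -0.4245229, -0.5034631, -1.8040782)
updated quaternion q' = (0.8599, -0.1158, -0.4864, 0.1030)

q' = (0.8599, -0.1158, -0.4864, 0.1030)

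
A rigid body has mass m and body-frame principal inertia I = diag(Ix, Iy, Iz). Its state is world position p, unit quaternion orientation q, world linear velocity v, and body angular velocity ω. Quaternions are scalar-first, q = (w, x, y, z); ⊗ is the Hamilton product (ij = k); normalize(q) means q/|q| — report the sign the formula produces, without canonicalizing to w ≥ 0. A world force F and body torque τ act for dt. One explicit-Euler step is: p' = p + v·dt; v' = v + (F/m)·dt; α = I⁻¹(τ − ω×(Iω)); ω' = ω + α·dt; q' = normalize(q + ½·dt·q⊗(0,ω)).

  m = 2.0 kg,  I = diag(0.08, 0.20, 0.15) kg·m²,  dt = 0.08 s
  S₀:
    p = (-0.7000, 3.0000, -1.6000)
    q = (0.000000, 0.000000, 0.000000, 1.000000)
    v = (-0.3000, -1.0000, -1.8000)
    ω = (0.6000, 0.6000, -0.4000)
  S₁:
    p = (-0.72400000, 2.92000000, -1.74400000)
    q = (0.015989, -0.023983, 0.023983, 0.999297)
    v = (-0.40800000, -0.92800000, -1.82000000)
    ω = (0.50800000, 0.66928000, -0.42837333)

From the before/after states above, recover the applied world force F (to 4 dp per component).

F = (-2.7000, 1.8000, -0.5000)

velocity change Δv = (-0.10800000, 0.07200000, -0.02000000)
F = m·Δv/dt = (-2.7000, 1.8000, -0.5000)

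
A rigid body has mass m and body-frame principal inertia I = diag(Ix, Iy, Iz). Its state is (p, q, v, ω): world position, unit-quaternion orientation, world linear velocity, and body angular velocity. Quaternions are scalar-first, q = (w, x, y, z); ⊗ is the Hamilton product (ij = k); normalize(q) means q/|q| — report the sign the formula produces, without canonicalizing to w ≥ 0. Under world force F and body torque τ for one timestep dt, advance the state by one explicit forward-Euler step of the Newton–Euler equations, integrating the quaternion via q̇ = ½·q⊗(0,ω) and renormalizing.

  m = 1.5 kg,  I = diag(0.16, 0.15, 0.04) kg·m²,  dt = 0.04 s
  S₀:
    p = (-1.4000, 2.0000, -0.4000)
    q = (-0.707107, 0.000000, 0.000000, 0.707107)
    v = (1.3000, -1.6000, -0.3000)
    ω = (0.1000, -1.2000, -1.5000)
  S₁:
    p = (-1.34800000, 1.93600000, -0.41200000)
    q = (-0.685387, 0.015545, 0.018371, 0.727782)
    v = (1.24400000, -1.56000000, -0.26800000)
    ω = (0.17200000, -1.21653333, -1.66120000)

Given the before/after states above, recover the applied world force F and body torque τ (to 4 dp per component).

F = (-2.1000, 1.5000, 1.2000)
τ = (0.0900, -0.0800, -0.1600)

v₁ − v₀ = (-0.05600000, 0.04000000, 0.03200000)
applied force F = (-2.1000, 1.5000, 1.2000)
Δω = ω₁−ω₀ = (0.07200000, -0.01653333, -0.16120000)
τ = I·(Δω/dt) + ω₀×(Iω₀) = (0.0900, -0.0800, -0.1600)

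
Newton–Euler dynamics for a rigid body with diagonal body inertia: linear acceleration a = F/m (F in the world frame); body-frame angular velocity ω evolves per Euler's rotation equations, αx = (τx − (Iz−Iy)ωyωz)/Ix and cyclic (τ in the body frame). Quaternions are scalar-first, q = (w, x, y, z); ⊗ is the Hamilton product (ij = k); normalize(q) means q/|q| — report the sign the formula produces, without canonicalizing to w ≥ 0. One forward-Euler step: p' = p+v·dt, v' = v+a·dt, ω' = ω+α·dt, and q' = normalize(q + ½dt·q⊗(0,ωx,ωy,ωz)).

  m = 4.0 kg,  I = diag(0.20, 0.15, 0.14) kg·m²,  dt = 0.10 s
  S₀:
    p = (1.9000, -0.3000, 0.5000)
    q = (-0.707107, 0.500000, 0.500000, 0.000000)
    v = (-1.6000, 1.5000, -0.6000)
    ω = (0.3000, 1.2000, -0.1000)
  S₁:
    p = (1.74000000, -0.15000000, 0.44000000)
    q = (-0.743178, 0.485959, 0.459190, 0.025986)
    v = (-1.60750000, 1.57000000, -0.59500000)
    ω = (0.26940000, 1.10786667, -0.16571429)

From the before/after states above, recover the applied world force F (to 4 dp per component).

v₁ − v₀ = (-0.00750000, 0.07000000, 0.00500000)
F = m·Δv/dt = (-0.3000, 2.8000, 0.2000)

F = (-0.3000, 2.8000, 0.2000)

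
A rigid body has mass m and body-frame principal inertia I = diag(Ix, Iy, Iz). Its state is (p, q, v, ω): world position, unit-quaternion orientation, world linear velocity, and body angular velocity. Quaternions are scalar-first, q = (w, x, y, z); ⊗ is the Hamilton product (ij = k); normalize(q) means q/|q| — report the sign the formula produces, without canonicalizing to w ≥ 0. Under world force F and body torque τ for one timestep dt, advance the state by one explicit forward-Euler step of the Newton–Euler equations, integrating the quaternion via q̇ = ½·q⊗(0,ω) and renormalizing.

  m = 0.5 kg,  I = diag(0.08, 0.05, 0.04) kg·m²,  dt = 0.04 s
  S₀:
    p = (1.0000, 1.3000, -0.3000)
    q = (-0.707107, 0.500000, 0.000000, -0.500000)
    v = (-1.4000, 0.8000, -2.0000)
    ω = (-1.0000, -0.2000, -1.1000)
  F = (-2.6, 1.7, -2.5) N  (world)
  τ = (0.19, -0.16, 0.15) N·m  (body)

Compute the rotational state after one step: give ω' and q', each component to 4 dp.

ω' = (-0.9039, -0.3632, -0.9440)
q' = (-0.7078, 0.5119, 0.0238, -0.4862)

angular accel α = (2.4025, -4.0800, 3.9000)
ω' = ω + α·dt = (-0.9039, -0.3632, -0.9440)
q⊗(0,ω) = (-0.0500000, 0.6071070, 1.1914214, 0.6778177)
updated quaternion q' = (-0.7078, 0.5119, 0.0238, -0.4862)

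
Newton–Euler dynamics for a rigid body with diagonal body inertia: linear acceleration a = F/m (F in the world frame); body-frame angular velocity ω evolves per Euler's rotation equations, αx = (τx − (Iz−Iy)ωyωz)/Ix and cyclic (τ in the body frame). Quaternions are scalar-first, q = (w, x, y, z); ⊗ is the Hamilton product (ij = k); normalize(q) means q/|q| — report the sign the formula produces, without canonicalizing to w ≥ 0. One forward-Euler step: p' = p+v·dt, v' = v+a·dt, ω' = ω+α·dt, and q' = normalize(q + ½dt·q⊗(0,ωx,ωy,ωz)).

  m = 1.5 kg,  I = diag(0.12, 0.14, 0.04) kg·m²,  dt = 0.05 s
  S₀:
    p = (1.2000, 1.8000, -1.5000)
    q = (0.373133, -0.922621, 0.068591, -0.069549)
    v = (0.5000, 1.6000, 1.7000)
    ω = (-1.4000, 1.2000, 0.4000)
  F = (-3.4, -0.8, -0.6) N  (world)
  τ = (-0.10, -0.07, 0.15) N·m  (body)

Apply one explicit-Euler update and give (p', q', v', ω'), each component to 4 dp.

α = I⁻¹(τ − ω×Iω) = (-0.4333, -0.1800, 4.5900)
ω + α·dt = (-1.4217, 1.1910, 0.6295)
q⊗(0,ω) = (-1.3461590, -0.4114910, 0.9141766, -0.8618646)
q + ½dt·q⊗(0,ω), renormalized = (0.3391, -0.9319, 0.0913, -0.0910)
new position p' = (1.2250, 1.8800, -1.4150)
v + (F/m)dt = (0.3867, 1.5733, 1.6800)

p' = (1.2250, 1.8800, -1.4150)
q' = (0.3391, -0.9319, 0.0913, -0.0910)
v' = (0.3867, 1.5733, 1.6800)
ω' = (-1.4217, 1.1910, 0.6295)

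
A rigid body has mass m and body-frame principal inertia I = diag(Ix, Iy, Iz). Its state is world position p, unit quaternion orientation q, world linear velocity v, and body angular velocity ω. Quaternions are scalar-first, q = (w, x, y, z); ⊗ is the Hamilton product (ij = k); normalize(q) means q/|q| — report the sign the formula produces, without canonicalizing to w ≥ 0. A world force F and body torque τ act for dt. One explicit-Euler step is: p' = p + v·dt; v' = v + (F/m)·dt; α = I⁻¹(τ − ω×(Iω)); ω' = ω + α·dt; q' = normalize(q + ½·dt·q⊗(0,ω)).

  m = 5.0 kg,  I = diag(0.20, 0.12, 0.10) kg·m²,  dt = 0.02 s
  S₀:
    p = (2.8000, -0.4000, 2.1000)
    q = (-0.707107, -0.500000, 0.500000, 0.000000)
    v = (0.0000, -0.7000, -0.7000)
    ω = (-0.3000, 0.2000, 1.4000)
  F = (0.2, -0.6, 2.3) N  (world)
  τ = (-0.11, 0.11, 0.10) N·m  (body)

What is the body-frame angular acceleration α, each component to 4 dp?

α = (-0.5220, 1.2667, 0.9520)

ω×(Iω) gyroscopic = (-0.0056, -0.0420, 0.0048)
(τ − ω×Iω)/I = (-0.5220, 1.2667, 0.9520)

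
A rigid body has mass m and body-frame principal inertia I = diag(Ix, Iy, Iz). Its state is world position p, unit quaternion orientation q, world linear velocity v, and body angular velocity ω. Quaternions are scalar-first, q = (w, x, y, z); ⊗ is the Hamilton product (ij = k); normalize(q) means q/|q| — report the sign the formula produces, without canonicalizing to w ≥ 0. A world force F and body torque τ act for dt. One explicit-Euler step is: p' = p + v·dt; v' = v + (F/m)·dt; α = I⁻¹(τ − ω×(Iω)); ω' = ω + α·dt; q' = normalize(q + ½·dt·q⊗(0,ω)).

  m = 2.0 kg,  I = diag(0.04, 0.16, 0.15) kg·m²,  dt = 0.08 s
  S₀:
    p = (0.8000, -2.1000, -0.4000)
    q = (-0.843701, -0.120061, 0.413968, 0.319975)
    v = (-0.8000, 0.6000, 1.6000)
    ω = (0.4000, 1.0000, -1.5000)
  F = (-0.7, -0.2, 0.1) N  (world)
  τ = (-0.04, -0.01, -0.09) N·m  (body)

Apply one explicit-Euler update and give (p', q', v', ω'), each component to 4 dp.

p' = (0.7360, -2.0520, -0.2720)
q' = (-0.8369, -0.1707, 0.3771, 0.3582)
v' = (-0.8280, 0.5920, 1.6040)
ω' = (0.2900, 0.9620, -1.5736)

p' = p + v·dt = (0.7360, -2.0520, -0.2720)
new velocity v' = (-0.8280, 0.5920, 1.6040)
ω×(Iω) gyroscopic = (0.0150, 0.0660, 0.0480)
α = I⁻¹(τ − ω×Iω) = (-1.3750, -0.4750, -0.9200)
new body rate ω' = (0.2900, 0.9620, -1.5736)
q⊗(0,ω) = (0.1140189, -1.2784074, -0.8958025, 0.9799033)
q' = normalize(q + ½dt·q⊗(0,ω)) = (-0.8369, -0.1707, 0.3771, 0.3582)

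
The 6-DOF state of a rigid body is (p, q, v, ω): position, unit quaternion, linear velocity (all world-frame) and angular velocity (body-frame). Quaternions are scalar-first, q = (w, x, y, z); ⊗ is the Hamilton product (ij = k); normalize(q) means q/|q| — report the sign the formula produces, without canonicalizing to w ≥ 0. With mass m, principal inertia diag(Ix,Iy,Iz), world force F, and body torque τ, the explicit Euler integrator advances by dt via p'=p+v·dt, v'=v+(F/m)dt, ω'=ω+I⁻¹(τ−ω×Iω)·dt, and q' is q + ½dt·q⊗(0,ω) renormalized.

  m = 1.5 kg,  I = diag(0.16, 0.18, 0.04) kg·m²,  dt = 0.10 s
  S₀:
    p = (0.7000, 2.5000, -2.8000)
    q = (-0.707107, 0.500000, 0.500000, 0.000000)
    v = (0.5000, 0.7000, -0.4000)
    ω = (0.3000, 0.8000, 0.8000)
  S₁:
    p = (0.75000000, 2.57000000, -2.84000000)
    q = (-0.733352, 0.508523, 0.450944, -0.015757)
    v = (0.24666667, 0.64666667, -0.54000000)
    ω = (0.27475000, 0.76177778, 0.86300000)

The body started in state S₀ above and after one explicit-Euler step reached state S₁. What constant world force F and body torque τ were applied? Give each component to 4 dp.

ω₁ − ω₀ = (-0.02525000, -0.03822222, 0.06300000)
I·α + gyro = (-0.1300, -0.0400, 0.0300)
velocity change Δv = (-0.25333333, -0.05333333, -0.14000000)
F = m·Δv/dt = (-3.8000, -0.8000, -2.1000)

F = (-3.8000, -0.8000, -2.1000)
τ = (-0.1300, -0.0400, 0.0300)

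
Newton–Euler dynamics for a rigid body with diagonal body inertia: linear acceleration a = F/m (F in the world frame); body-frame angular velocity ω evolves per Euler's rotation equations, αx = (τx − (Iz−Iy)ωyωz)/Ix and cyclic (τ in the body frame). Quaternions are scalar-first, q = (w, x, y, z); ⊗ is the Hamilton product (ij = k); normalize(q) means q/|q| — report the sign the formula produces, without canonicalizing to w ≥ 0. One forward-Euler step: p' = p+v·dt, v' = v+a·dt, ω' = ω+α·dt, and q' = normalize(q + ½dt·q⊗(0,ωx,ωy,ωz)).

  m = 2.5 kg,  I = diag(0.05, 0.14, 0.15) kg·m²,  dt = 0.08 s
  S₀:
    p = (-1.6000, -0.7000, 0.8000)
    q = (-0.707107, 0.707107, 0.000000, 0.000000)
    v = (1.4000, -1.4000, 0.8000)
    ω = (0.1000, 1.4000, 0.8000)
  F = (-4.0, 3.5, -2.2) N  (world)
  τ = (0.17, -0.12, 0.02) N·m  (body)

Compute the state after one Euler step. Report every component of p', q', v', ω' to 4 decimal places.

p' = (-1.4880, -0.8120, 0.8640)
q' = (-0.7085, 0.7028, -0.0621, 0.0169)
v' = (1.2720, -1.2880, 0.7296)
ω' = (0.3541, 1.3360, 0.8039)

(τ − ω×Iω)/I = (3.1760, -0.8000, 0.0493)
ω + α·dt = (0.3541, 1.3360, 0.8039)
2q̇ = q⊗(0,ω) = (-0.0707107, -0.0707107, -1.5556354, 0.4242642)
q + ½dt·q⊗(0,ω), renormalized = (-0.7085, 0.7028, -0.0621, 0.0169)
a = (-1.6000, 1.4000, -0.8800)
p' = p + v·dt = (-1.4880, -0.8120, 0.8640)
v + (F/m)dt = (1.2720, -1.2880, 0.7296)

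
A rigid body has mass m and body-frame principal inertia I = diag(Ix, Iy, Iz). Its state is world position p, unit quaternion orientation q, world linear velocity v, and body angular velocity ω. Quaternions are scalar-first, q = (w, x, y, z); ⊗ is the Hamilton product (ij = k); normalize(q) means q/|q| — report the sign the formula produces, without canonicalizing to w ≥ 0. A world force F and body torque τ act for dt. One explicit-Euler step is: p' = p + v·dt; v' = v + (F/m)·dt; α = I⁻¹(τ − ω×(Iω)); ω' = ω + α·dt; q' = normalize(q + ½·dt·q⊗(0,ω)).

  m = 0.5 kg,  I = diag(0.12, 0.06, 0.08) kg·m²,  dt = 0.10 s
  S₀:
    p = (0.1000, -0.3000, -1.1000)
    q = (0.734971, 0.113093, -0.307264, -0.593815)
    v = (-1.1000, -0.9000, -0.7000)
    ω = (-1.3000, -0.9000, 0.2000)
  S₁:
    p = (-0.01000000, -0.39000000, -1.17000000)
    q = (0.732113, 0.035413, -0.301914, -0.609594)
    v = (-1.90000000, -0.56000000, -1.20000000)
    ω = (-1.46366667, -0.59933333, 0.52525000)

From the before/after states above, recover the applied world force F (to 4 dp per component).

Δv = v₁−v₀ = (-0.80000000, 0.34000000, -0.50000000)
F = m·Δv/dt = (-4.0000, 1.7000, -2.5000)

F = (-4.0000, 1.7000, -2.5000)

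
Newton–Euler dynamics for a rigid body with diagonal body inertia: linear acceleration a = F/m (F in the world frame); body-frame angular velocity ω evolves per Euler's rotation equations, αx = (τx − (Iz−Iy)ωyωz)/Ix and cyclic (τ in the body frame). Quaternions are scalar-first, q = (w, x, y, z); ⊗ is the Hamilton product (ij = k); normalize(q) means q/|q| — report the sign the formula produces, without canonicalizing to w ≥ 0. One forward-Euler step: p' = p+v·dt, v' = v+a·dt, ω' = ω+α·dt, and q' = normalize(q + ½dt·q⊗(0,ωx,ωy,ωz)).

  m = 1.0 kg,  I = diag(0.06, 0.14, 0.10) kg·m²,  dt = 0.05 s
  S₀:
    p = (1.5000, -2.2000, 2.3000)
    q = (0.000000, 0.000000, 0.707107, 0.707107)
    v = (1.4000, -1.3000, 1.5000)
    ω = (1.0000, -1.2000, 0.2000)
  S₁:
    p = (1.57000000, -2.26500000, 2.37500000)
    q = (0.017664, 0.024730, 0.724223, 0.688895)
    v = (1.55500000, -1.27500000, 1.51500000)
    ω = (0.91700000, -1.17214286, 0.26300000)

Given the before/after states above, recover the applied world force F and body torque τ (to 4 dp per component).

ω₁ − ω₀ = (-0.08300000, 0.02785714, 0.06300000)
gyro term ω₀×Iω₀ = (0.0096, -0.0080, -0.0960)
applied torque τ = (-0.0900, 0.0700, 0.0300)
velocity change Δv = (0.15500000, 0.02500000, 0.01500000)
F = m·Δv/dt = (3.1000, 0.5000, 0.3000)

F = (3.1000, 0.5000, 0.3000)
τ = (-0.0900, 0.0700, 0.0300)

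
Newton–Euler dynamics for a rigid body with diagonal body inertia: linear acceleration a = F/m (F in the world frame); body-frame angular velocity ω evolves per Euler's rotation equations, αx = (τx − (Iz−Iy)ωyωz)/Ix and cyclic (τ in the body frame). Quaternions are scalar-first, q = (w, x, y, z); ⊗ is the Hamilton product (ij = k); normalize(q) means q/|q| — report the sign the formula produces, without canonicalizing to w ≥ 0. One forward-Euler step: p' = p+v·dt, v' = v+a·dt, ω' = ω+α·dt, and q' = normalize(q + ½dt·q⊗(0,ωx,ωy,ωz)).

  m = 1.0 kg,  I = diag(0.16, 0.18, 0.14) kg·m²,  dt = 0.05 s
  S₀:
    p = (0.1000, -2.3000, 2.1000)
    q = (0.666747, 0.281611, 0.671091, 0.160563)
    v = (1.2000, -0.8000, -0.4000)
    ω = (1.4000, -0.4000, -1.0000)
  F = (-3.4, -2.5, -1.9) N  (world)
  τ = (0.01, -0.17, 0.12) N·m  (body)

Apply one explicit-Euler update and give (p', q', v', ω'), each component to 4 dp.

p' = (0.1600, -2.3400, 2.0800)
q' = (0.6670, 0.2895, 0.6764, 0.1175)
v' = (1.0300, -0.9250, -0.4950)
ω' = (1.4081, -0.4394, -0.9531)

a = (-3.4000, -2.5000, -1.9000)
p' = p + v·dt = (0.1600, -2.3400, 2.0800)
new velocity v' = (1.0300, -0.9250, -0.4950)
precession coupling ω×(Iω) = (-0.0160, -0.0280, -0.0112)
(τ − ω×Iω)/I = (0.1625, -0.7889, 0.9371)
new body rate ω' = (1.4081, -0.4394, -0.9531)
2q̇ = q⊗(0,ω) = (0.0347440, 0.3265800, 0.2397004, -1.7189188)
q' = normalize(q + ½dt·q⊗(0,ω)) = (0.6670, 0.2895, 0.6764, 0.1175)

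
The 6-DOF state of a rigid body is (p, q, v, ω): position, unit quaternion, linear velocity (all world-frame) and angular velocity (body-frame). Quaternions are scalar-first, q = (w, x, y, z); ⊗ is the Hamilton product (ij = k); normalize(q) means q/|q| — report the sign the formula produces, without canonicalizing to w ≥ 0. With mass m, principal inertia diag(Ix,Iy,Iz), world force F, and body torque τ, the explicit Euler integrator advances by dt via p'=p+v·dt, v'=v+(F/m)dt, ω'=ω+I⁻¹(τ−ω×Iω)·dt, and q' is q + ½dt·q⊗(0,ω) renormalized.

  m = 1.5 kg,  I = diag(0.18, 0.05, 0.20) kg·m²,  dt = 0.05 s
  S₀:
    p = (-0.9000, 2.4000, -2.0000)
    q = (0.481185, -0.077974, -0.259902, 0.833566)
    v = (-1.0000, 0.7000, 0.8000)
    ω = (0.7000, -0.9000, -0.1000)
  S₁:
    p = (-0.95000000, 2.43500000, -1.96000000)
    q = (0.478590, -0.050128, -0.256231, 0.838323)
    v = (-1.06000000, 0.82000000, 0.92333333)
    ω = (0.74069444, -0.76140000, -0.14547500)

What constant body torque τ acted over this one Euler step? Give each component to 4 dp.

τ = (0.1600, 0.1400, -0.1000)

rate change Δω = (0.04069444, 0.13860000, -0.04547500)
ω₀×(Iω₀) = (0.0135, 0.0014, 0.0819)
I·α + gyro = (0.1600, 0.1400, -0.1000)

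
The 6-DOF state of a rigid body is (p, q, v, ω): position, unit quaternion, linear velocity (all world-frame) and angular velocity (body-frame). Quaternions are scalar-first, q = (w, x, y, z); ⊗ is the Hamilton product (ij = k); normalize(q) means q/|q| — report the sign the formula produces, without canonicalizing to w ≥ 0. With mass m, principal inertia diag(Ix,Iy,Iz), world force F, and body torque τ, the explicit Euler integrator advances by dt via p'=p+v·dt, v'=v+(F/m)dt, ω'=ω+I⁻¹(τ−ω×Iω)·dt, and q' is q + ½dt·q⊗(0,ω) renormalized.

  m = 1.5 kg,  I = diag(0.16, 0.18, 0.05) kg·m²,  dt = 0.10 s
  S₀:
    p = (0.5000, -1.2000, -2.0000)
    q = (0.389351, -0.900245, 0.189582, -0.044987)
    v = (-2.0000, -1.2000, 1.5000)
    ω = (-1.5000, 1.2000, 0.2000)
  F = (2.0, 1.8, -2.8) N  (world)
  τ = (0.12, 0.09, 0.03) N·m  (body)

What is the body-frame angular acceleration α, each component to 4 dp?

gyro term ω×Iω = (-0.0312, -0.0330, -0.0360)
(τ − ω×Iω)/I = (0.9450, 0.6833, 1.3200)

α = (0.9450, 0.6833, 1.3200)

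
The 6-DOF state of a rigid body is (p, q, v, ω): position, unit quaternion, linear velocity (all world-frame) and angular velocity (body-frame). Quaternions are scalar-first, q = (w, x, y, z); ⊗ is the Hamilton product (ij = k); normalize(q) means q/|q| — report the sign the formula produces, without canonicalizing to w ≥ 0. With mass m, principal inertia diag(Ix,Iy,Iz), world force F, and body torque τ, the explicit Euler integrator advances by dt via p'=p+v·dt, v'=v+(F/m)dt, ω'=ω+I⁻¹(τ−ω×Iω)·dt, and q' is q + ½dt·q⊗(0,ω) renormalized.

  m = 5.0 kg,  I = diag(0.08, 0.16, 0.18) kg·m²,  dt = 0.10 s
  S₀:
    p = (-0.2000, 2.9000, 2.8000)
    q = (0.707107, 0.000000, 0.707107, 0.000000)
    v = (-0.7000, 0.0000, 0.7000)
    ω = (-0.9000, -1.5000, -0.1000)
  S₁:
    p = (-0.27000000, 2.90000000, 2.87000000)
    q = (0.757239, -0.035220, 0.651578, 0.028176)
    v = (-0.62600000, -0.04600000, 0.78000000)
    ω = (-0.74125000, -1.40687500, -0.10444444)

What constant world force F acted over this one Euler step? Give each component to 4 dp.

Δv = v₁−v₀ = (0.07400000, -0.04600000, 0.08000000)
m·(v₁−v₀)/dt = (3.7000, -2.3000, 4.0000)

F = (3.7000, -2.3000, 4.0000)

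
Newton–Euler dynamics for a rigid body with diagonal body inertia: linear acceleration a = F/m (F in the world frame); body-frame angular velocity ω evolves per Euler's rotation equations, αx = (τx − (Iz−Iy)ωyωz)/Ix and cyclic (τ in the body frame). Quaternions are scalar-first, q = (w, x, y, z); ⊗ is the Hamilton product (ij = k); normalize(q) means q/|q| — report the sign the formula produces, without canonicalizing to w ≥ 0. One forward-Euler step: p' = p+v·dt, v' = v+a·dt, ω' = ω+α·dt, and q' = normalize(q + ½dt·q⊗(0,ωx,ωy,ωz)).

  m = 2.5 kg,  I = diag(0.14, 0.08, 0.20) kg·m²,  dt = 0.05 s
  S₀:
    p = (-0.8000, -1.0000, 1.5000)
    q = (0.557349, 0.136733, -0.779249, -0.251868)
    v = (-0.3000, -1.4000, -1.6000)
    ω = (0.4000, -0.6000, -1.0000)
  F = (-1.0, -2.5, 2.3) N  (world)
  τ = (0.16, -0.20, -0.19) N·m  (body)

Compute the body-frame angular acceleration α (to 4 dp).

α = (0.6286, -2.8000, -1.0220)

gyro term ω×Iω = (0.0720, 0.0240, 0.0144)
angular accel α = (0.6286, -2.8000, -1.0220)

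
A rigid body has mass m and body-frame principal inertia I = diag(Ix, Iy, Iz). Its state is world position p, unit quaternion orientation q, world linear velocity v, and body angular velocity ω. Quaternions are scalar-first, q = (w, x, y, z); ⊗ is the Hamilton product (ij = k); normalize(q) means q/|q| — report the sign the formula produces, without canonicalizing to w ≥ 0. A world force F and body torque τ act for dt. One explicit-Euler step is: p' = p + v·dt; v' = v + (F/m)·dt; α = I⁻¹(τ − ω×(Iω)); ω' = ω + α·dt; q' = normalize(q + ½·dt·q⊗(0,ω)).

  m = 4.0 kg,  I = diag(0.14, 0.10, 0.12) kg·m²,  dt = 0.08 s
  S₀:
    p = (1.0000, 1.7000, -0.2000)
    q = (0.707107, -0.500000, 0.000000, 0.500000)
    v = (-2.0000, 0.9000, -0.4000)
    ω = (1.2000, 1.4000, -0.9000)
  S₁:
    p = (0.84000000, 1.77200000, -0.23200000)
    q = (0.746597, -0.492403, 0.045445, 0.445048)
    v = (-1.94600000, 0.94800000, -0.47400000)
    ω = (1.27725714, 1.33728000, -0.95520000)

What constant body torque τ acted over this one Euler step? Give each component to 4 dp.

rate change Δω = (0.07725714, -0.06272000, -0.05520000)
I·α + gyro = (0.1100, -0.1000, -0.1500)

τ = (0.1100, -0.1000, -0.1500)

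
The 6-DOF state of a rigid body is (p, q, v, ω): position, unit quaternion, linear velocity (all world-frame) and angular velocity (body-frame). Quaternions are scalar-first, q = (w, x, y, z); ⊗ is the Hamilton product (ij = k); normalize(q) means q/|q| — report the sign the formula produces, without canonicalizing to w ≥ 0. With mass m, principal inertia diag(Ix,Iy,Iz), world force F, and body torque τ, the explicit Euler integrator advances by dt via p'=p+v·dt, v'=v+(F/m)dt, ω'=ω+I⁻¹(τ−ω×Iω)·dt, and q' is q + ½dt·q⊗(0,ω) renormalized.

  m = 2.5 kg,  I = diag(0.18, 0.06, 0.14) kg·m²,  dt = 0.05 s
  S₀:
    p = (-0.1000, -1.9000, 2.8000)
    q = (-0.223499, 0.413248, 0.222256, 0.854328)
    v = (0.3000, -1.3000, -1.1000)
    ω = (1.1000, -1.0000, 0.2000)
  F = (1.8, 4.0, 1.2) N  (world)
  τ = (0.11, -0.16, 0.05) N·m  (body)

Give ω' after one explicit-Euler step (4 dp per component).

ω' = (1.1350, -1.1407, 0.1707)

angular accel α = (0.7000, -2.8133, -0.5857)
ω + α·dt = (1.1350, -1.1407, 0.1707)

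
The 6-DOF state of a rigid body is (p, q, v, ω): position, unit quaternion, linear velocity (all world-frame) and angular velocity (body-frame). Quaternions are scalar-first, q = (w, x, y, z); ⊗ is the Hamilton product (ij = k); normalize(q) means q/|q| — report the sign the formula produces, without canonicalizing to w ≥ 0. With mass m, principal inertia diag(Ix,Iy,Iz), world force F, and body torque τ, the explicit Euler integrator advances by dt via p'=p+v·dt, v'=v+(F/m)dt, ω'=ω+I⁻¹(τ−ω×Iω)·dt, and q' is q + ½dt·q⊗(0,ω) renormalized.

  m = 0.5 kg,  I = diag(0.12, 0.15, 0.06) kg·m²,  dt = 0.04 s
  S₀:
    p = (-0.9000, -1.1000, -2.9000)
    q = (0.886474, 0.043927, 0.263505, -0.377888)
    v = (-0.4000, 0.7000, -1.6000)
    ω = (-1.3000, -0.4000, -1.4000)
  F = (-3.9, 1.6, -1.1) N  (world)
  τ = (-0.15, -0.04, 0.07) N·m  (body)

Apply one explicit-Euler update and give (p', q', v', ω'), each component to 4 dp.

p' = (-0.9160, -1.0720, -2.9640)
q' = (0.8785, 0.0105, 0.2673, -0.3959)
v' = (-0.7120, 0.8280, -1.6880)
ω' = (-1.3332, -0.4398, -1.3637)

a = F/m = (-7.8000, 3.2000, -2.2000)
new position p' = (-0.9160, -1.0720, -2.9640)
v' = v + a·dt = (-0.7120, 0.8280, -1.6880)
α = I⁻¹(τ − ω×Iω) = (-0.8300, -0.9947, 0.9067)
new body rate ω' = (-1.3332, -0.4398, -1.3637)
Hamilton product q⊗(0,ω) = (-0.3665361, -1.6724784, 0.1981626, -0.9160779)
updated quaternion q' = (0.8785, 0.0105, 0.2673, -0.3959)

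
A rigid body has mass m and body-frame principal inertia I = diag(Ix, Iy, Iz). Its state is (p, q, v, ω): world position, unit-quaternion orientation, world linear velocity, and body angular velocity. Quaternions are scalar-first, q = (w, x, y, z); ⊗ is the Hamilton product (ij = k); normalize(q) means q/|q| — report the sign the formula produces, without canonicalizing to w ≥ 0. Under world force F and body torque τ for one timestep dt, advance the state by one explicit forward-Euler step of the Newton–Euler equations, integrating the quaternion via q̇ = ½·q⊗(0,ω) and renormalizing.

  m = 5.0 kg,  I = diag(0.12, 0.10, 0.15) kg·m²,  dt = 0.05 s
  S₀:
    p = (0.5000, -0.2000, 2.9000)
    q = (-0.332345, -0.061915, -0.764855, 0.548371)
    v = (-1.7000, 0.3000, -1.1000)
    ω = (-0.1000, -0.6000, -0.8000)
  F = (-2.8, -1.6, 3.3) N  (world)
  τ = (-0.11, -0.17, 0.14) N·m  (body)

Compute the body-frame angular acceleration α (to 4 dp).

α = (-1.1167, -1.6760, 0.9413)

gyro term ω×Iω = (0.0240, -0.0024, -0.0012)
(τ − ω×Iω)/I = (-1.1167, -1.6760, 0.9413)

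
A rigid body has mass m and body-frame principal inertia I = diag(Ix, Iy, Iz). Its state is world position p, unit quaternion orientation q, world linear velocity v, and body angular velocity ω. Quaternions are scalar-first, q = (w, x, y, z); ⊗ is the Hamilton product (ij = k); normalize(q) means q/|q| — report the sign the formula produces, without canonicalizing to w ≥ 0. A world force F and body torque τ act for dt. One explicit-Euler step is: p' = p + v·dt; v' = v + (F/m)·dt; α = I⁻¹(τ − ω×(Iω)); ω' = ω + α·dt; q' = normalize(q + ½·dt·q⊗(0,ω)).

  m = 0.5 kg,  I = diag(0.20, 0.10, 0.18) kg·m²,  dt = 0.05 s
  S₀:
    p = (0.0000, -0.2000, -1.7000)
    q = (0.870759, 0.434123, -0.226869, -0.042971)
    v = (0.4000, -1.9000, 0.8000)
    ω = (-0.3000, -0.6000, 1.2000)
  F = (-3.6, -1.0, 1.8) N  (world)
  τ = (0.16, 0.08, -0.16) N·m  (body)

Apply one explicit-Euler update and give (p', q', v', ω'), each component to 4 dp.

gyro term ω×Iω = (-0.0576, -0.0072, -0.0180)
α = I⁻¹(τ − ω×Iω) = (1.0880, 0.8720, -0.7889)
ω' = ω + α·dt = (-0.2456, -0.5564, 1.1606)
2q̇ = q⊗(0,ω) = (0.0456807, -0.5592531, -1.0305117, 0.7163763)
updated quaternion q' = (0.8714, 0.4199, -0.2525, -0.0250)
p + v·dt = (0.0200, -0.2950, -1.6600)
v' = v + a·dt = (0.0400, -2.0000, 0.9800)

p' = (0.0200, -0.2950, -1.6600)
q' = (0.8714, 0.4199, -0.2525, -0.0250)
v' = (0.0400, -2.0000, 0.9800)
ω' = (-0.2456, -0.5564, 1.1606)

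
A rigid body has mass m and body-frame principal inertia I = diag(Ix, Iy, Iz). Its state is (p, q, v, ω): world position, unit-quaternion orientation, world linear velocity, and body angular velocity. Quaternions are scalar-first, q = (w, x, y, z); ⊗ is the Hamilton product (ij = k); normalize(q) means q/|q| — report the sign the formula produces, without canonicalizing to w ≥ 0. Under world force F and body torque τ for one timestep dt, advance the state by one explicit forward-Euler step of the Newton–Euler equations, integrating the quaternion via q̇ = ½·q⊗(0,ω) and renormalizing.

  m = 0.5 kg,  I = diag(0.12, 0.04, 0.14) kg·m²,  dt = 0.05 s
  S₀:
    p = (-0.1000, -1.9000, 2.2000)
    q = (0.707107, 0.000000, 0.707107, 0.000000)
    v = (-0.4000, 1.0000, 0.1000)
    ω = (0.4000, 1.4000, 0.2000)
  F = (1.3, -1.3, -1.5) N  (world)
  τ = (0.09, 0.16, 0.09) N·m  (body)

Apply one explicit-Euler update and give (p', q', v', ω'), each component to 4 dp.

p' = (-0.1200, -1.8500, 2.2050)
q' = (0.6819, 0.0106, 0.7314, -0.0035)
v' = (-0.2700, 0.8700, -0.0500)
ω' = (0.4258, 1.6020, 0.2481)

gyro term ω×Iω = (0.0280, -0.0016, -0.0448)
α = I⁻¹(τ − ω×Iω) = (0.5167, 4.0400, 0.9629)
ω + α·dt = (0.4258, 1.6020, 0.2481)
2q̇ = q⊗(0,ω) = (-0.9899498, 0.4242642, 0.9899498, -0.1414214)
updated quaternion q' = (0.6819, 0.0106, 0.7314, -0.0035)
p' = p + v·dt = (-0.1200, -1.8500, 2.2050)
v' = v + a·dt = (-0.2700, 0.8700, -0.0500)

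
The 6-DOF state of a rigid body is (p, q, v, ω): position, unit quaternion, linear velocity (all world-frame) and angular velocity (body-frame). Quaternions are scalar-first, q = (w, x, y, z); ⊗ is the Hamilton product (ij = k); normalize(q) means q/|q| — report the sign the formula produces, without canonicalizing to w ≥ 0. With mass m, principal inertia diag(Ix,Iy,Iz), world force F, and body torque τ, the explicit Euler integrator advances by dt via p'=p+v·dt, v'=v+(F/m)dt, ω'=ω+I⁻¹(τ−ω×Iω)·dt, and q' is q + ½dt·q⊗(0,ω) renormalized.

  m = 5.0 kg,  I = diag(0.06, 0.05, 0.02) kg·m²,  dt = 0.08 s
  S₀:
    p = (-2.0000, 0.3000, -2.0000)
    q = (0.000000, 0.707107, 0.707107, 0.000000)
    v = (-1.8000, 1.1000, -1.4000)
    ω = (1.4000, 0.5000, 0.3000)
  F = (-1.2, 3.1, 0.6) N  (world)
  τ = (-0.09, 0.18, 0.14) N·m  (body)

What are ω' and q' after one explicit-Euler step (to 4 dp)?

ω' = (1.2860, 0.7611, 0.8880)
q' = (-0.0536, 0.7143, 0.6973, -0.0254)

precession coupling ω×(Iω) = (-0.0045, 0.0168, -0.0070)
angular accel α = (-1.4250, 3.2640, 7.3500)
new body rate ω' = (1.2860, 0.7611, 0.8880)
2q̇ = q⊗(0,ω) = (-1.3435033, 0.2121321, -0.2121321, -0.6363963)
q + ½dt·q⊗(0,ω), renormalized = (-0.0536, 0.7143, 0.6973, -0.0254)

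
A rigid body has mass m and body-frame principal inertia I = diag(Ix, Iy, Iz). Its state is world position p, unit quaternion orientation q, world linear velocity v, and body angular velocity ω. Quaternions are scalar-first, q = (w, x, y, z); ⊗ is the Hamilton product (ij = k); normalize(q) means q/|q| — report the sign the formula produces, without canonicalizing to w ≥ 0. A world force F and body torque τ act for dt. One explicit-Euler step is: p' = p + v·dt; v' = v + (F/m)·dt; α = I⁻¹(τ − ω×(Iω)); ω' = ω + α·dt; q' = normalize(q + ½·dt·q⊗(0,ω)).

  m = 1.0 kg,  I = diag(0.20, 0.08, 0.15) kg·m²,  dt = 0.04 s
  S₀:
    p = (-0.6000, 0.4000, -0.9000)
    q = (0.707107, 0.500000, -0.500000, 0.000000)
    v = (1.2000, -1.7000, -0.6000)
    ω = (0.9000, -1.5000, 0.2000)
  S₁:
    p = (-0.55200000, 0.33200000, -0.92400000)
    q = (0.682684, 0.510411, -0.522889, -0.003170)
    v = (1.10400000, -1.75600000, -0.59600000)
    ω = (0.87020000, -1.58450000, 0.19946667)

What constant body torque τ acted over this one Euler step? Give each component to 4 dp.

Δω = ω₁−ω₀ = (-0.02980000, -0.08450000, -0.00053333)
precession coupling = (-0.0210, 0.0090, 0.1620)
τ = I·(Δω/dt) + ω₀×(Iω₀) = (-0.1700, -0.1600, 0.1600)

τ = (-0.1700, -0.1600, 0.1600)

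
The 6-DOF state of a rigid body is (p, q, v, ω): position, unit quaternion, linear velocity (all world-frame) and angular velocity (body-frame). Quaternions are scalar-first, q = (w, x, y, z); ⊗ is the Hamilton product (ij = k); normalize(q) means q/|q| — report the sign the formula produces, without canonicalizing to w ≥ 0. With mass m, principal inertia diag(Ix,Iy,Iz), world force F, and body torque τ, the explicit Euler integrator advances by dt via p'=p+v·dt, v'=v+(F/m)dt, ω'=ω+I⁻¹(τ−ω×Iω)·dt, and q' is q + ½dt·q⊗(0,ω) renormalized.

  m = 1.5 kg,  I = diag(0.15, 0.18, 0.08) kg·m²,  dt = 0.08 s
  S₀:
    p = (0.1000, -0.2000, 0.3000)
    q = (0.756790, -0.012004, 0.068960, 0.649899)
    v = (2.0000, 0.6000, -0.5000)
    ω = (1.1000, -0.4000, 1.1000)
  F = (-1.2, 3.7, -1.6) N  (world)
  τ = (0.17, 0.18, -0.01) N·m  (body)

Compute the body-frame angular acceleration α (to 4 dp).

α = (0.8400, 0.5294, 0.0400)

ω×(Iω) gyroscopic = (0.0440, 0.0847, -0.0132)
α = I⁻¹(τ − ω×Iω) = (0.8400, 0.5294, 0.0400)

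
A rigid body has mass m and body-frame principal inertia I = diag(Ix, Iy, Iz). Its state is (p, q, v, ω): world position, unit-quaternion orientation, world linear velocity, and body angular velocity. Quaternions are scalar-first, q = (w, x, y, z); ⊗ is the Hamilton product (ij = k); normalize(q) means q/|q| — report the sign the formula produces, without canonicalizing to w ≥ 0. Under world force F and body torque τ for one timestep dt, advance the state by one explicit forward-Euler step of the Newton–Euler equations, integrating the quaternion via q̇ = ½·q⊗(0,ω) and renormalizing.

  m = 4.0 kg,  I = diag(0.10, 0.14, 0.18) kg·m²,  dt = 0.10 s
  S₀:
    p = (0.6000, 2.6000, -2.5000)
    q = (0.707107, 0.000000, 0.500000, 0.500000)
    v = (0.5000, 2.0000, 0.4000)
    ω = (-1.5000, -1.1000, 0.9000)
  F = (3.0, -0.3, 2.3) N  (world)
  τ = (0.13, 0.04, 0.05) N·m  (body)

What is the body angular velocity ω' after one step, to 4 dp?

ω' = (-1.3304, -1.1486, 0.8911)

gyro term ω×Iω = (-0.0396, 0.1080, 0.0660)
angular accel α = (1.6960, -0.4857, -0.0889)
ω + α·dt = (-1.3304, -1.1486, 0.8911)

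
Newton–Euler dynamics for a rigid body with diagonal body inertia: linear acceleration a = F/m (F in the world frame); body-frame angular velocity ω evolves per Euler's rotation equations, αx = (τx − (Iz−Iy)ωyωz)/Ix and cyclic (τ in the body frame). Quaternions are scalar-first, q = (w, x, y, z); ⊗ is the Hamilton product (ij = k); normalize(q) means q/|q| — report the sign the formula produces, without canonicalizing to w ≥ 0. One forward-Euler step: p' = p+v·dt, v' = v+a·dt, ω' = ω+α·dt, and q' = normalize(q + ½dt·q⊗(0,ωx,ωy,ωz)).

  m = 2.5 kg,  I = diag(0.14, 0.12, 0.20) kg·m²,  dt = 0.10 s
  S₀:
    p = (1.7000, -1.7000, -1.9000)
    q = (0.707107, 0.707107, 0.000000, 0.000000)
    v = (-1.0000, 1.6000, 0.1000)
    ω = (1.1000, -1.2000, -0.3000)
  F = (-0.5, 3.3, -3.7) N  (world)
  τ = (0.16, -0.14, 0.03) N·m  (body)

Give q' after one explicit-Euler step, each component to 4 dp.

Hamilton product q⊗(0,ω) = (-0.7778177, 0.7778177, -0.6363963, -1.0606605)
q + ½dt·q⊗(0,ω), renormalized = (0.6659, 0.7435, -0.0317, -0.0529)

q' = (0.6659, 0.7435, -0.0317, -0.0529)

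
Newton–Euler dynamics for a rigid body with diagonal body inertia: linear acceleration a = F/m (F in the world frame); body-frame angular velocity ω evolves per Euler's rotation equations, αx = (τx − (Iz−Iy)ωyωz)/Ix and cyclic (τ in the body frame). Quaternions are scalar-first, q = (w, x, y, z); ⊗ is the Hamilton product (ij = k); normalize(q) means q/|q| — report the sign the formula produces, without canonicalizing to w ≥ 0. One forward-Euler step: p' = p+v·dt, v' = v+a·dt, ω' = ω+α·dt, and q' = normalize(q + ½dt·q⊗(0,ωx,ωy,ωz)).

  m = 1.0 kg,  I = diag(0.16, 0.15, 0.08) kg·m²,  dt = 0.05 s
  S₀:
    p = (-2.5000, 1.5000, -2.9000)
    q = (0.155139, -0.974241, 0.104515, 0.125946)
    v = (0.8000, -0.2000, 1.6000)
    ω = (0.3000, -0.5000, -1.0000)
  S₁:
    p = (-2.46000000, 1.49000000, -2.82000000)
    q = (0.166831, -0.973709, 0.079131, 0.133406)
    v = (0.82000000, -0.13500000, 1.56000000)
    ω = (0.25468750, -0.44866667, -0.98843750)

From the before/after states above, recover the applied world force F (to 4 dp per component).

Δv = v₁−v₀ = (0.02000000, 0.06500000, -0.04000000)
F = m·Δv/dt = (0.4000, 1.3000, -0.8000)

F = (0.4000, 1.3000, -0.8000)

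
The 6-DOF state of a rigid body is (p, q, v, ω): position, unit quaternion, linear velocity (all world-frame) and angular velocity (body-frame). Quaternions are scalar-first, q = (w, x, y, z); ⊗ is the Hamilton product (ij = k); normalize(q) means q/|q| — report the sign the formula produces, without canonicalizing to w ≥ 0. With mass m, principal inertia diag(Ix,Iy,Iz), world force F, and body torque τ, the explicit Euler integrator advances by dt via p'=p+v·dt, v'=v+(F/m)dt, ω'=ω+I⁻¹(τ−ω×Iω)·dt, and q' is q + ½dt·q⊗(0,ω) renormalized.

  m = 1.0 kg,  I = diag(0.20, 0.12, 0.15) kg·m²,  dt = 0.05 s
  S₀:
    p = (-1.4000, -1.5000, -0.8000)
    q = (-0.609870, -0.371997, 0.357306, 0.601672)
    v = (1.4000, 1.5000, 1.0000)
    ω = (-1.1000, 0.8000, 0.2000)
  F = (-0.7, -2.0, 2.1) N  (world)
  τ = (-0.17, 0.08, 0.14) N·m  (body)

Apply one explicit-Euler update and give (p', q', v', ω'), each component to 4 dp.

p + v·dt = (-1.3300, -1.4250, -0.7500)
v' = v + a·dt = (1.3650, 1.4000, 1.1050)
ω×(Iω) gyroscopic = (0.0048, -0.0110, 0.0704)
angular accel α = (-0.8740, 0.7583, 0.4640)
ω' = ω + α·dt = (-1.1437, 0.8379, 0.2232)
Hamilton product q⊗(0,ω) = (-0.8153759, 0.2609806, -1.0753358, -0.0265350)
updated quaternion q' = (-0.6299, -0.3653, 0.3302, 0.6007)

p' = (-1.3300, -1.4250, -0.7500)
q' = (-0.6299, -0.3653, 0.3302, 0.6007)
v' = (1.3650, 1.4000, 1.1050)
ω' = (-1.1437, 0.8379, 0.2232)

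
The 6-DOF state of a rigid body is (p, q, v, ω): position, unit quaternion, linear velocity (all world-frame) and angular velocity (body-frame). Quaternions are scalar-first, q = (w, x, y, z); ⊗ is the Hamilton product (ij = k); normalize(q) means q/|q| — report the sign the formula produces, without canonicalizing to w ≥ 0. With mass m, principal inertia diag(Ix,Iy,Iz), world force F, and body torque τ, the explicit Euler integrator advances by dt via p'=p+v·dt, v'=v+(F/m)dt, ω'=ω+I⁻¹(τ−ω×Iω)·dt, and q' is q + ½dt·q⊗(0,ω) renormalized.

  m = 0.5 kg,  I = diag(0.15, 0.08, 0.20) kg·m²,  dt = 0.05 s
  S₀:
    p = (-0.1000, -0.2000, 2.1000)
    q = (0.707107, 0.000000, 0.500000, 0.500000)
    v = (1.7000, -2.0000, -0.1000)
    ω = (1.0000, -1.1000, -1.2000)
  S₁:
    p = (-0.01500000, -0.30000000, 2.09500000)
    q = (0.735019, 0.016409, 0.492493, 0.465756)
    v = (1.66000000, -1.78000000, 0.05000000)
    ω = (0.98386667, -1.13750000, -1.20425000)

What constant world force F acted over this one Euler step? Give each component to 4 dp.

F = (-0.4000, 2.2000, 1.5000)

Δv = v₁−v₀ = (-0.04000000, 0.22000000, 0.15000000)
applied force F = (-0.4000, 2.2000, 1.5000)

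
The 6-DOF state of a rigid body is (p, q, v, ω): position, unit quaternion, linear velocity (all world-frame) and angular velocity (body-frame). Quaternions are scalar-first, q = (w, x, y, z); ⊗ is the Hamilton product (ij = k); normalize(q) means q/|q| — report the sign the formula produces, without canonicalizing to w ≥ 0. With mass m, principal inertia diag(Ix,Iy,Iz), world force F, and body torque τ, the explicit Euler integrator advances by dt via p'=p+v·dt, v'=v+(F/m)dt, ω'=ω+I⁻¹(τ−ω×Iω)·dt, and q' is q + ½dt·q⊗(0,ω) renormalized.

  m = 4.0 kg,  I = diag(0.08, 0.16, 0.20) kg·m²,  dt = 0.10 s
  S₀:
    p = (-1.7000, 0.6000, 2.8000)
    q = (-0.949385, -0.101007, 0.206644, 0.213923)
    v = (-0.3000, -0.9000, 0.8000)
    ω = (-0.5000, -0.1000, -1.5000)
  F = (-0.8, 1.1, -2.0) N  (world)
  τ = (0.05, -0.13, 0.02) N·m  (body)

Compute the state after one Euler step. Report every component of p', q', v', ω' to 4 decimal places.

p' = (-1.7300, 0.5100, 2.8800)
q' = (-0.9319, -0.0914, 0.1978, 0.2899)
v' = (-0.3200, -0.8725, 0.7500)
ω' = (-0.4450, -0.1250, -1.4920)

ω×(Iω) gyroscopic = (0.0060, -0.0900, 0.0040)
(τ − ω×Iω)/I = (0.5500, -0.2500, 0.0800)
ω' = ω + α·dt = (-0.4450, -0.1250, -1.4920)
q⊗(0,ω) = (0.2910454, 0.1861188, -0.1635335, 1.5375002)
q' = normalize(q + ½dt·q⊗(0,ω)) = (-0.9319, -0.0914, 0.1978, 0.2899)
a = F/m = (-0.2000, 0.2750, -0.5000)
new position p' = (-1.7300, 0.5100, 2.8800)
v + (F/m)dt = (-0.3200, -0.8725, 0.7500)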